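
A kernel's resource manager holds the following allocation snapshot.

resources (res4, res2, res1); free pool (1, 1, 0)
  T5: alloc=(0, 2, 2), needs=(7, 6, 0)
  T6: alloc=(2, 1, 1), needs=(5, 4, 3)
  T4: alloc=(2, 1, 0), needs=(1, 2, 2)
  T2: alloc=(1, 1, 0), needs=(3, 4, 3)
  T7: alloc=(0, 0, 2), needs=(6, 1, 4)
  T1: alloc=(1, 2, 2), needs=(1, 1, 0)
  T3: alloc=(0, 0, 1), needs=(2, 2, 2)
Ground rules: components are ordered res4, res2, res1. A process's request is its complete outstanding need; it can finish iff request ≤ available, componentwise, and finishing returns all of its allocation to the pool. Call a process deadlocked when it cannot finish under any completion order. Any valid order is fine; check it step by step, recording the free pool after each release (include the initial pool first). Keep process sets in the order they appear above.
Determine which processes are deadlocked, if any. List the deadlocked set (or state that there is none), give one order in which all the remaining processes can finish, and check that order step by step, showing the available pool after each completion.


The deadlocked set is empty.
Key observation: there is always a runnable process — T1 first — so the state unwinds completely.
One completion order for the rest: T1, T4, T3, T2, T6, T5, T7. Walking it through:
  pool = (1, 1, 0)
  T1 needs (1, 1, 0) <= (1, 1, 0) -> finishes; pool += (1, 2, 2) = (2, 3, 2)
  T4 needs (1, 2, 2) <= (2, 3, 2) -> finishes; pool += (2, 1, 0) = (4, 4, 2)
  T3 needs (2, 2, 2) <= (4, 4, 2) -> finishes; pool += (0, 0, 1) = (4, 4, 3)
  T2 needs (3, 4, 3) <= (4, 4, 3) -> finishes; pool += (1, 1, 0) = (5, 5, 3)
  T6 needs (5, 4, 3) <= (5, 5, 3) -> finishes; pool += (2, 1, 1) = (7, 6, 4)
  T5 needs (7, 6, 0) <= (7, 6, 4) -> finishes; pool += (0, 2, 2) = (7, 8, 6)
  T7 needs (6, 1, 4) <= (7, 8, 6) -> finishes; pool += (0, 0, 2) = (7, 8, 8)


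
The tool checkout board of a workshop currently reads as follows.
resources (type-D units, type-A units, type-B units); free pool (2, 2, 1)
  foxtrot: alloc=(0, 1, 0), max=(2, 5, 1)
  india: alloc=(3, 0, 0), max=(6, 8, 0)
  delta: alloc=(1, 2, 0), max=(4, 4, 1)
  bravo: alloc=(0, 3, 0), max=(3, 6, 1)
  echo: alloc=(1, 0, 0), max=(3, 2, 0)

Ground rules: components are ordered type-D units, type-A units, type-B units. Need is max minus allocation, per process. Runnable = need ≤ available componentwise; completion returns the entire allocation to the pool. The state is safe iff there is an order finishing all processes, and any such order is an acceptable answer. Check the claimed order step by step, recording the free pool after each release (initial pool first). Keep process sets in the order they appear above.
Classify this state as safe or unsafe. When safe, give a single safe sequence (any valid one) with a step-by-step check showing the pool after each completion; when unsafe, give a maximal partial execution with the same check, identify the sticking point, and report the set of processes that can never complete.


SAFE. One safe sequence: echo, delta, bravo, foxtrot, india.
Key observation: reading the order forward, echo is the first process whose need (2, 2, 0) meets the free pool (2, 2, 1) exactly on a resource it requests.
Walking it through:
  pool = (2, 2, 1)
  run echo (needs (2, 2, 0), free (2, 2, 1)); after release of (1, 0, 0) the pool is (3, 2, 1)
  run delta (needs (3, 2, 1), free (3, 2, 1)); after release of (1, 2, 0) the pool is (4, 4, 1)
  run bravo (needs (3, 3, 1), free (4, 4, 1)); after release of (0, 3, 0) the pool is (4, 7, 1)
  run foxtrot (needs (2, 4, 1), free (4, 7, 1)); after release of (0, 1, 0) the pool is (4, 8, 1)
  run india (needs (3, 8, 0), free (4, 8, 1)); after release of (3, 0, 0) the pool is (7, 8, 1)


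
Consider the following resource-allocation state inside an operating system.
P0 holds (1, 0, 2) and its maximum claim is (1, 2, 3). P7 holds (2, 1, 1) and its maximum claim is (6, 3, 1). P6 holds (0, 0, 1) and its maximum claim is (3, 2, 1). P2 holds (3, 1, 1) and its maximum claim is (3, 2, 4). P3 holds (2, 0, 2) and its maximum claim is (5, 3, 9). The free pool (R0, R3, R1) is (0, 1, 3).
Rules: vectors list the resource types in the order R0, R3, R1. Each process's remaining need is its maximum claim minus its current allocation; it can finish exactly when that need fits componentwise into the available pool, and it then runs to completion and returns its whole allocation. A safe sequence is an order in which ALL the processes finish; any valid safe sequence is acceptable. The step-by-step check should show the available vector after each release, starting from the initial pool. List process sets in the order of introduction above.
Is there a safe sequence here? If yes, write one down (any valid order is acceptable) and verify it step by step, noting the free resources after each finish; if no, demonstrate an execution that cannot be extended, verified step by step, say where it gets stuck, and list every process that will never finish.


SAFE, for example via the order P2, P0, P6, P7, P3.
Key observation: reading the order forward, P2 is the first process whose need (0, 1, 3) meets the free pool (0, 1, 3) exactly on a resource it requests.
Verifying each step:
  pool = (0, 1, 3)
  P2: need (0, 1, 3) fits (0, 1, 3); releases (3, 1, 1), pool now (3, 2, 4)
  P0: need (0, 2, 1) fits (3, 2, 4); releases (1, 0, 2), pool now (4, 2, 6)
  P6: need (3, 2, 0) fits (4, 2, 6); releases (0, 0, 1), pool now (4, 2, 7)
  P7: need (4, 2, 0) fits (4, 2, 7); releases (2, 1, 1), pool now (6, 3, 8)
  P3: need (3, 3, 7) fits (6, 3, 8); releases (2, 0, 2), pool now (8, 3, 10)


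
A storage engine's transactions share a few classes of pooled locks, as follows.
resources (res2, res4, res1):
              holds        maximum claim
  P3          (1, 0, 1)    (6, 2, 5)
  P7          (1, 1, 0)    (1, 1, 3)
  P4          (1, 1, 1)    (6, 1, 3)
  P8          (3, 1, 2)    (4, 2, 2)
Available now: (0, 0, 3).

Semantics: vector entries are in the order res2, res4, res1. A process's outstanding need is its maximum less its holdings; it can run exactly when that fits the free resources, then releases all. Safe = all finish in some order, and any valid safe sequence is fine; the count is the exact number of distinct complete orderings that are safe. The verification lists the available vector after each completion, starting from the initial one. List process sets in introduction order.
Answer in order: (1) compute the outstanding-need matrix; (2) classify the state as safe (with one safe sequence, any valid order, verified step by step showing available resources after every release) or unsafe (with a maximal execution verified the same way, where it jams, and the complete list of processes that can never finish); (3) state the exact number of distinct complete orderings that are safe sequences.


(1) Outstanding need per process (order res2, res4, res1):
  P3: (5, 2, 4)
  P7: (0, 0, 3)
  P4: (5, 0, 2)
  P8: (1, 1, 0)
(2) UNSAFE — no complete ordering exists.
Key observation: even finishing P7, P8 leaves just (4, 2, 5) free — too little res2 for any of the remaining processes.
A maximal execution: P7, P8 — then nothing else fits. Step-by-step check:
  pool = (0, 0, 3)
  P7: need (0, 0, 3) fits (0, 0, 3); releases (1, 1, 0), pool now (1, 1, 3)
  P8: need (1, 1, 0) fits (1, 1, 3); releases (3, 1, 2), pool now (4, 2, 5)
  P3 cannot run: need (5, 2, 4) vs free (4, 2, 5) (insufficient res2)
  P4 cannot run: need (5, 0, 2) vs free (4, 2, 5) (insufficient res2)
Never able to finish: P3 and P4.
(3) Precisely 0 of the possible complete orderings are safe sequences.


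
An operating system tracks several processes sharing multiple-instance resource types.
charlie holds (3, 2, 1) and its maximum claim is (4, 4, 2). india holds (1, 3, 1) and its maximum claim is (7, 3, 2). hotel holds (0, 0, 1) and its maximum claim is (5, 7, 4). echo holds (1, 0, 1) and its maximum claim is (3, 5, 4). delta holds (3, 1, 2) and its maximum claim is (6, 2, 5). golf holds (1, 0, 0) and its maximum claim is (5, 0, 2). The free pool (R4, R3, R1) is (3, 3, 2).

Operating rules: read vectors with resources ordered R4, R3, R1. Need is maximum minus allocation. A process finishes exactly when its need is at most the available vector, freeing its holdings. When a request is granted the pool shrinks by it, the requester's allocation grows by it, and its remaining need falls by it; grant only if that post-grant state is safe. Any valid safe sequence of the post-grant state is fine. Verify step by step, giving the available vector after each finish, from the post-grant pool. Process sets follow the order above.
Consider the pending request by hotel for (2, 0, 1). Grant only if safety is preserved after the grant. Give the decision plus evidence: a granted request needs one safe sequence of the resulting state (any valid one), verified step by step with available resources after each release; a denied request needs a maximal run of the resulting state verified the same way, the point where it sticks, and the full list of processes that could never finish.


DENY: after the grant no complete ordering would exist.
Key observation: after charlie, golf the pool peaks at (5, 5, 2), and each blocked process is short somewhere: india on R4; hotel on R3; echo on R1; delta on R1.
Pretend the grant happened; the run charlie, golf goes as far as possible. Check, step by step:
  pool = (1, 3, 1)
  charlie: need (1, 2, 1) fits (1, 3, 1); releases (3, 2, 1), pool now (4, 5, 2)
  golf: need (4, 0, 2) fits (4, 5, 2); releases (1, 0, 0), pool now (5, 5, 2)
  india cannot run: need (6, 0, 1) vs free (5, 5, 2) (insufficient R4)
  hotel cannot run: need (3, 7, 2) vs free (5, 5, 2) (insufficient R3)
  echo cannot run: need (2, 5, 3) vs free (5, 5, 2) (insufficient R1)
  delta cannot run: need (3, 1, 3) vs free (5, 5, 2) (insufficient R1)
Post-grant, the permanently blocked set is india, hotel, echo and delta.


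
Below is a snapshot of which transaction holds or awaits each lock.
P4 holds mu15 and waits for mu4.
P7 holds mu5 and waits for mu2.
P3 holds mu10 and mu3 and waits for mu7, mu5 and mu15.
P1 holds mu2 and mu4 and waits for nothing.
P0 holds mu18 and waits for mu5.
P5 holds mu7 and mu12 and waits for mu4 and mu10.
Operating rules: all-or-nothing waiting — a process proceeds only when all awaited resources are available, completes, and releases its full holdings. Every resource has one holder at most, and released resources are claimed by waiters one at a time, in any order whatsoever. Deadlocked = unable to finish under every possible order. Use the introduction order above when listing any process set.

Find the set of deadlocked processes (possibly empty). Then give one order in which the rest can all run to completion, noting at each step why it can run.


The deadlocked set is P3 and P5.
Key observation: the loop P3 -> P5 -> P3 blocks itself forever; no other process is dragged down with it.
A valid finishing order for the others: P1, P7, P4, P0.
Check, step by step:
  P1: no waits; runs immediately, freeing mu2 and mu4
  P7 waits on mu2 — all released -> runs and releases mu5
  P4 waits on mu4 — all released -> runs and releases mu15
  P0 waits on mu5 — all released -> runs and releases mu18


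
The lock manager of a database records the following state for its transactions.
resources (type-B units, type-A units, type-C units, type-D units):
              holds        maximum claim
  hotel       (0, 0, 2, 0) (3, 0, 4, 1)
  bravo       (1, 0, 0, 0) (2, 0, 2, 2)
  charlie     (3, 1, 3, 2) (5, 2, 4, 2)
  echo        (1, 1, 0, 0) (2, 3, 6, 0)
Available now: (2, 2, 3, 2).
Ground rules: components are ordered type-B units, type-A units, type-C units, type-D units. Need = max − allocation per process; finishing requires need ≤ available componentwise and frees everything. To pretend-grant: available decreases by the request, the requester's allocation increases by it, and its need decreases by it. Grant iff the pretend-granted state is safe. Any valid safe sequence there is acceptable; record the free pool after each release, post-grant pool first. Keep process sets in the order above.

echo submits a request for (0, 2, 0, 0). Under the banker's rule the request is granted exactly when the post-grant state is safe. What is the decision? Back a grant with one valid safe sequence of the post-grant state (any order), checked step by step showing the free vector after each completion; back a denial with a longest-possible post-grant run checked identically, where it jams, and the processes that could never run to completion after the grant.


DENY. Granting would leave the state unsafe.
Key observation: after bravo, hotel the pool peaks at (3, 0, 5, 2), and each blocked process is short somewhere: charlie on type-A units; echo on type-C units.
After a pretend grant, a maximal execution: bravo, hotel — then nothing else fits. Walking it through:
  pool = (2, 0, 3, 2)
  bravo: need (1, 0, 2, 2) fits (2, 0, 3, 2); releases (1, 0, 0, 0), pool now (3, 0, 3, 2)
  hotel: need (3, 0, 2, 1) fits (3, 0, 3, 2); releases (0, 0, 2, 0), pool now (3, 0, 5, 2)
  charlie cannot run: need (2, 1, 1, 0) vs free (3, 0, 5, 2) (insufficient type-A units)
  echo cannot run: need (1, 0, 6, 0) vs free (3, 0, 5, 2) (insufficient type-C units)
Post-grant, the permanently blocked set is charlie and echo.


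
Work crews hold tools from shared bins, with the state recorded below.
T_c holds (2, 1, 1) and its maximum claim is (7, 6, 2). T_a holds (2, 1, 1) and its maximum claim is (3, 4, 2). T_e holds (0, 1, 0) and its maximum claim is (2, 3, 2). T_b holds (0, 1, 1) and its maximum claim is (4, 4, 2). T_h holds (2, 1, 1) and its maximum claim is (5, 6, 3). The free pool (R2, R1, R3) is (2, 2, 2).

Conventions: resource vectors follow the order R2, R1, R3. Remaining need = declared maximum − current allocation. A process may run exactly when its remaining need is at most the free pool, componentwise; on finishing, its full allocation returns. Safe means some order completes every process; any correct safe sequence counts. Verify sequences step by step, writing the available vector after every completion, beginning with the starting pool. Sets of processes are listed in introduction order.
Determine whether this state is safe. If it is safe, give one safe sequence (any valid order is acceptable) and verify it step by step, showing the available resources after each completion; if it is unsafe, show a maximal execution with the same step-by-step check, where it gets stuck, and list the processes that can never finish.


SAFE. One safe sequence: T_e, T_a, T_b, T_h, T_c.
Key observation: T_e is the earliest step where a requested resource binds exactly: need (2, 2, 2), pool (2, 2, 2) at its turn.
Walking it through:
  pool = (2, 2, 2)
  run T_e (needs (2, 2, 2), free (2, 2, 2)); after release of (0, 1, 0) the pool is (2, 3, 2)
  run T_a (needs (1, 3, 1), free (2, 3, 2)); after release of (2, 1, 1) the pool is (4, 4, 3)
  run T_b (needs (4, 3, 1), free (4, 4, 3)); after release of (0, 1, 1) the pool is (4, 5, 4)
  run T_h (needs (3, 5, 2), free (4, 5, 4)); after release of (2, 1, 1) the pool is (6, 6, 5)
  run T_c (needs (5, 5, 1), free (6, 6, 5)); after release of (2, 1, 1) the pool is (8, 7, 6)


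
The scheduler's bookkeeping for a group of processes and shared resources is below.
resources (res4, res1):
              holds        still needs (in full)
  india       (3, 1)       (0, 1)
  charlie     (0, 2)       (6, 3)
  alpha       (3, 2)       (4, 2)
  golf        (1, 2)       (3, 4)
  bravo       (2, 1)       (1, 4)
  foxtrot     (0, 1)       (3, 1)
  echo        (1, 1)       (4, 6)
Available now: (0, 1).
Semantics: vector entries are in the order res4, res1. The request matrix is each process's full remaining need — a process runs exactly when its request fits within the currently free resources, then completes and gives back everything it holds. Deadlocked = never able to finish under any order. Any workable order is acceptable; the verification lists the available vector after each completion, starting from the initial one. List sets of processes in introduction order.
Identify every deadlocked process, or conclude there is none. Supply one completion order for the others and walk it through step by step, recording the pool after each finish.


The deadlocked set is charlie, alpha, golf, bravo and echo.
Key observation: after india, foxtrot the pool peaks at (3, 3), and each blocked process is short somewhere: charlie on res4; alpha on res4; golf on res1; bravo on res1; echo on res4, res1.
A valid finishing order for the others: india, foxtrot. Check, step by step:
  pool = (0, 1)
  run india (needs (0, 1), free (0, 1)); after release of (3, 1) the pool is (3, 2)
  run foxtrot (needs (3, 1), free (3, 2)); after release of (0, 1) the pool is (3, 3)
The blocked processes can never fit:
  blocked: charlie wants (6, 3), pool (3, 3) — not enough res4
  blocked: alpha wants (4, 2), pool (3, 3) — not enough res4
  blocked: golf wants (3, 4), pool (3, 3) — not enough res1
  blocked: bravo wants (1, 4), pool (3, 3) — not enough res1
  blocked: echo wants (4, 6), pool (3, 3) — not enough res4 and res1


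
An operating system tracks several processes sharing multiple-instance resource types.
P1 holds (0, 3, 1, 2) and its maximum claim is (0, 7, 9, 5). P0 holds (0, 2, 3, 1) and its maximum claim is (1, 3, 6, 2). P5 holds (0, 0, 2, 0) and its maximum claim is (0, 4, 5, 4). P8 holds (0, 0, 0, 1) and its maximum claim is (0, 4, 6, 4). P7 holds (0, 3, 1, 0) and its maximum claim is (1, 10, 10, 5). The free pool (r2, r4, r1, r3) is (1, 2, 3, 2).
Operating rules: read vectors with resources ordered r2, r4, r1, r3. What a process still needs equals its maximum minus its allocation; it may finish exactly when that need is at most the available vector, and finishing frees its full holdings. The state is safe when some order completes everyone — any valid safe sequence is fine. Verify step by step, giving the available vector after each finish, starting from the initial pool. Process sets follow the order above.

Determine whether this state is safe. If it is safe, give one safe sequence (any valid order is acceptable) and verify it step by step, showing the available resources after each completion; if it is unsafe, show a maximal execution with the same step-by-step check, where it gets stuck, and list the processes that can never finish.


SAFE — a valid safe sequence is P0, P8, P5, P1, P7.
Key observation: the first exact fit in this order is P0 — it needs (1, 1, 3, 1) with (1, 2, 3, 2) free, meeting a requested resource to the last unit.
Step-by-step check:
  pool = (1, 2, 3, 2)
  P0: need (1, 1, 3, 1) fits (1, 2, 3, 2); releases (0, 2, 3, 1), pool now (1, 4, 6, 3)
  P8: need (0, 4, 6, 3) fits (1, 4, 6, 3); releases (0, 0, 0, 1), pool now (1, 4, 6, 4)
  P5: need (0, 4, 3, 4) fits (1, 4, 6, 4); releases (0, 0, 2, 0), pool now (1, 4, 8, 4)
  P1: need (0, 4, 8, 3) fits (1, 4, 8, 4); releases (0, 3, 1, 2), pool now (1, 7, 9, 6)
  P7: need (1, 7, 9, 5) fits (1, 7, 9, 6); releases (0, 3, 1, 0), pool now (1, 10, 10, 6)


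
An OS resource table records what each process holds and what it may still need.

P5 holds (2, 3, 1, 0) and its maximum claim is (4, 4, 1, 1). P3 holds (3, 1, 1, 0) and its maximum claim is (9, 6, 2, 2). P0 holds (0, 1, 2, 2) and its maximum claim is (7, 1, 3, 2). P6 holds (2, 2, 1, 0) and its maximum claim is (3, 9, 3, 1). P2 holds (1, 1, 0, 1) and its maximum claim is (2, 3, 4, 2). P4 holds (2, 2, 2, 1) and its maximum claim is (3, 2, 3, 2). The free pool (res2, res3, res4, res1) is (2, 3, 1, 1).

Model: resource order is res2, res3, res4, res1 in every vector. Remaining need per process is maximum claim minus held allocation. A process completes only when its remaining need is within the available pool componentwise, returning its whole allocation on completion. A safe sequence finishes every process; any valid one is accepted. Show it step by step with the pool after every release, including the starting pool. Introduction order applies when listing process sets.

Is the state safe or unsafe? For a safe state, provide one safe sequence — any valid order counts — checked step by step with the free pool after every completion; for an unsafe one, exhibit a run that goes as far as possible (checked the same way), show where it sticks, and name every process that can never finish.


SAFE — a valid safe sequence is P5, P4, P2, P3, P6, P0.
Key observation: at P5 the run first touches a limit — (2, 1, 0, 1) against (2, 3, 1, 1), exact on a resource it actually requests.
Walking it through:
  pool = (2, 3, 1, 1)
  P5 needs (2, 1, 0, 1) <= (2, 3, 1, 1) -> finishes; pool += (2, 3, 1, 0) = (4, 6, 2, 1)
  P4 needs (1, 0, 1, 1) <= (4, 6, 2, 1) -> finishes; pool += (2, 2, 2, 1) = (6, 8, 4, 2)
  P2 needs (1, 2, 4, 1) <= (6, 8, 4, 2) -> finishes; pool += (1, 1, 0, 1) = (7, 9, 4, 3)
  P3 needs (6, 5, 1, 2) <= (7, 9, 4, 3) -> finishes; pool += (3, 1, 1, 0) = (10, 10, 5, 3)
  P6 needs (1, 7, 2, 1) <= (10, 10, 5, 3) -> finishes; pool += (2, 2, 1, 0) = (12, 12, 6, 3)
  P0 needs (7, 0, 1, 0) <= (12, 12, 6, 3) -> finishes; pool += (0, 1, 2, 2) = (12, 13, 8, 5)


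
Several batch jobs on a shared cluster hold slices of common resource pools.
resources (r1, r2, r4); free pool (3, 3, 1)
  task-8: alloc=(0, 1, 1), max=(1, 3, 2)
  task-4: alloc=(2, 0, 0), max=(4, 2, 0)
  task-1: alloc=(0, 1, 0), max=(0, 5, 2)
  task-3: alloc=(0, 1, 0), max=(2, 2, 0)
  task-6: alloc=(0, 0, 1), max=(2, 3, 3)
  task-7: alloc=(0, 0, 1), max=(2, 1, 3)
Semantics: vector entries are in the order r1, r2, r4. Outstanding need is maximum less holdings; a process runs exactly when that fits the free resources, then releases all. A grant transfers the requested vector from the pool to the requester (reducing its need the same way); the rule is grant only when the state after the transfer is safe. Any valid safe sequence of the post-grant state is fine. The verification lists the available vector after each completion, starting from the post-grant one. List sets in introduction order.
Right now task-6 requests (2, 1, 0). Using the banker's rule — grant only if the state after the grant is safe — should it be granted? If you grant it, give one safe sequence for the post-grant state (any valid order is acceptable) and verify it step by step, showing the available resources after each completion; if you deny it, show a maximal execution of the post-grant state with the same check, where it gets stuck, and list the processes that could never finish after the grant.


GRANT. The post-grant state is safe; one safe sequence: task-8, task-6, task-3, task-7, task-1, task-4.
Key observation: the grant leaves (1, 2, 1) free — enough for task-8, whose release restarts the cascade.
Verifying the post-grant state step by step:
  pool = (1, 2, 1)
  run task-8 (needs (1, 2, 1), free (1, 2, 1)); after release of (0, 1, 1) the pool is (1, 3, 2)
  run task-6 (needs (0, 2, 2), free (1, 3, 2)); after release of (2, 1, 1) the pool is (3, 4, 3)
  run task-3 (needs (2, 1, 0), free (3, 4, 3)); after release of (0, 1, 0) the pool is (3, 5, 3)
  run task-7 (needs (2, 1, 2), free (3, 5, 3)); after release of (0, 0, 1) the pool is (3, 5, 4)
  run task-1 (needs (0, 4, 2), free (3, 5, 4)); after release of (0, 1, 0) the pool is (3, 6, 4)
  run task-4 (needs (2, 2, 0), free (3, 6, 4)); after release of (2, 0, 0) the pool is (5, 6, 4)


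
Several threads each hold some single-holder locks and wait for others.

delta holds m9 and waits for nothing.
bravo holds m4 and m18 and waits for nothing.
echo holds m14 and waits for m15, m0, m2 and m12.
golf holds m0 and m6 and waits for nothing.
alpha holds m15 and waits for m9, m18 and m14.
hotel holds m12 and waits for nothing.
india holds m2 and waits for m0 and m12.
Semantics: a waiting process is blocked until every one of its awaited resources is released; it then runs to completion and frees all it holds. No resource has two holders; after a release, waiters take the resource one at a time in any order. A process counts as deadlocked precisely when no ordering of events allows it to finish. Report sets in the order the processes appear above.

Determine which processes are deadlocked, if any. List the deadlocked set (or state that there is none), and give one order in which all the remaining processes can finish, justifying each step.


Deadlocked: echo and alpha.
Key observation: the waits loop around echo -> alpha -> echo with no way out; no other process is dragged down with it.
One completion order for the rest: bravo, hotel, delta, golf, india.
Check, step by step:
  bravo: no waits; runs immediately, freeing m4 and m18
  hotel: no waits; runs immediately, freeing m12
  delta: no waits; runs immediately, freeing m9
  golf: no waits; runs immediately, freeing m0 and m6
  run india (all its waits — m0 and m12 — are resolved); releases m2


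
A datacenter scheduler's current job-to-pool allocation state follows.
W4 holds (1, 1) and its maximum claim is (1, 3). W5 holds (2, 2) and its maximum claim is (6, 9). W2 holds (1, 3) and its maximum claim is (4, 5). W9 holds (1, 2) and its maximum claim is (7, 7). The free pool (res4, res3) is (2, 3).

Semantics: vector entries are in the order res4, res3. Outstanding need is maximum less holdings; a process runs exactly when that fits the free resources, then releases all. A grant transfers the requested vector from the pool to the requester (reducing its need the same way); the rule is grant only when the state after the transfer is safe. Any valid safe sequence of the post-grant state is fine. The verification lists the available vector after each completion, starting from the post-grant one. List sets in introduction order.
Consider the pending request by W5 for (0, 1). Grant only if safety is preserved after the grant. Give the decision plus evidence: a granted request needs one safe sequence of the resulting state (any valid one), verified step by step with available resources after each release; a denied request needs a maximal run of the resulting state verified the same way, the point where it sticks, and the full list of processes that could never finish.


GRANT. The post-grant state is safe; one safe sequence: W4, W2, W5, W9.
Key observation: (2, 2) free after granting still covers W4 first, and each release covers the next.
Step-by-step check of the post-grant state:
  pool = (2, 2)
  W4: need (0, 2) fits (2, 2); releases (1, 1), pool now (3, 3)
  W2: need (3, 2) fits (3, 3); releases (1, 3), pool now (4, 6)
  W5: need (4, 6) fits (4, 6); releases (2, 3), pool now (6, 9)
  W9: need (6, 5) fits (6, 9); releases (1, 2), pool now (7, 11)


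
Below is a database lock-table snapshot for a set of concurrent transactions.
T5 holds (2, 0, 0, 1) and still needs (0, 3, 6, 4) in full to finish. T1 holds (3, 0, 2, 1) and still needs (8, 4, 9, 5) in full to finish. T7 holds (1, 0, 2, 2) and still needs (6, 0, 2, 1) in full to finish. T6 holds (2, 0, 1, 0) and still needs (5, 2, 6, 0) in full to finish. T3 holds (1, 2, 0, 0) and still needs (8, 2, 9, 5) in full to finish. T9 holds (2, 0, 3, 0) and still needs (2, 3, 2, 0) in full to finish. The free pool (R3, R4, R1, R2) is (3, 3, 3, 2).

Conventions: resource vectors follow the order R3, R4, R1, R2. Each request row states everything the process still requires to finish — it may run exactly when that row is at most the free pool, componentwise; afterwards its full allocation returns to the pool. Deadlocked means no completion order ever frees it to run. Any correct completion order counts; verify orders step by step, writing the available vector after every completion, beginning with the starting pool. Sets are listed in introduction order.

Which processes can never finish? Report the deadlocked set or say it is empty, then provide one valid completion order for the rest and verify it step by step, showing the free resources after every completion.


The deadlocked set is empty.
Key observation: T9 can run right away; the returned allocation unlocks the remaining processes in turn.
A valid finishing order for the others: T9, T6, T7, T5, T3, T1. Verifying each step:
  pool = (3, 3, 3, 2)
  T9: need (2, 3, 2, 0) fits (3, 3, 3, 2); releases (2, 0, 3, 0), pool now (5, 3, 6, 2)
  T6: need (5, 2, 6, 0) fits (5, 3, 6, 2); releases (2, 0, 1, 0), pool now (7, 3, 7, 2)
  T7: need (6, 0, 2, 1) fits (7, 3, 7, 2); releases (1, 0, 2, 2), pool now (8, 3, 9, 4)
  T5: need (0, 3, 6, 4) fits (8, 3, 9, 4); releases (2, 0, 0, 1), pool now (10, 3, 9, 5)
  T3: need (8, 2, 9, 5) fits (10, 3, 9, 5); releases (1, 2, 0, 0), pool now (11, 5, 9, 5)
  T1: need (8, 4, 9, 5) fits (11, 5, 9, 5); releases (3, 0, 2, 1), pool now (14, 5, 11, 6)


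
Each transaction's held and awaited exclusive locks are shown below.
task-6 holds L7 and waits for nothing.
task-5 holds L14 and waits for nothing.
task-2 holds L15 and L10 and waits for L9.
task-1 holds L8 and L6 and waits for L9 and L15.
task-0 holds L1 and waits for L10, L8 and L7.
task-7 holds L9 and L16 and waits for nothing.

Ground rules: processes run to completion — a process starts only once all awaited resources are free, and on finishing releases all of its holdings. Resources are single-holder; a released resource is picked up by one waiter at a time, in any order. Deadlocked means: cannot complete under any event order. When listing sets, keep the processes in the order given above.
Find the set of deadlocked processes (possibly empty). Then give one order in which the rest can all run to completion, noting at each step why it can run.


No process is deadlocked.
Key observation: every chain of waits terminates; starting from the processes that wait on nothing, all the rest unlock in turn.
A valid finishing order for the others: task-6, task-7, task-2, task-5, task-1, task-0.
Step-by-step check:
  task-6 waits on nothing -> runs at once and releases L7
  task-7 waits on nothing -> runs at once and releases L9 and L16
  task-2 waits on L9 — all released -> runs and releases L15 and L10
  task-5 waits on nothing -> runs at once and releases L14
  task-1 waits on L9 and L15 — all released -> runs and releases L8 and L6
  task-0 waits on L10, L8 and L7 — all released -> runs and releases L1


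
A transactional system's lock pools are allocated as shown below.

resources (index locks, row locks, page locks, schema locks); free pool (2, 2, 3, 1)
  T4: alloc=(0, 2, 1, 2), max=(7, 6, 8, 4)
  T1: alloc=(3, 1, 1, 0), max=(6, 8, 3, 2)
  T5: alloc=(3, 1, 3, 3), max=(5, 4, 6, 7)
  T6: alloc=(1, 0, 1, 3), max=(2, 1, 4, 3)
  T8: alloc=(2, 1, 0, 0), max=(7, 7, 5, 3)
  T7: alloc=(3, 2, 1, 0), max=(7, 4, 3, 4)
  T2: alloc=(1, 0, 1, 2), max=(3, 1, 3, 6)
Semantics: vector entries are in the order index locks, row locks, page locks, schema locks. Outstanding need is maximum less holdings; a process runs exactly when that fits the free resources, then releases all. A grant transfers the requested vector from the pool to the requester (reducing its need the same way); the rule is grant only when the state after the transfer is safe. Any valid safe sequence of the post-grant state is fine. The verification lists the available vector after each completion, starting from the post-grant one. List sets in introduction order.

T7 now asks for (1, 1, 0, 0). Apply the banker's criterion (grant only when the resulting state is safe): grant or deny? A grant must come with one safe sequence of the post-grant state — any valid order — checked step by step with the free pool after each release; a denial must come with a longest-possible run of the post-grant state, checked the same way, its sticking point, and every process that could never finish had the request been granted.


GRANT. The post-grant state is safe; one safe sequence: T6, T2, T7, T5, T4, T1, T8.
Key observation: the transfer keeps a workable pool ((1, 1, 3, 1)); T6 starts the safe sequence.
Verifying the post-grant state step by step:
  pool = (1, 1, 3, 1)
  T6: need (1, 1, 3, 0) fits (1, 1, 3, 1); releases (1, 0, 1, 3), pool now (2, 1, 4, 4)
  T2: need (2, 1, 2, 4) fits (2, 1, 4, 4); releases (1, 0, 1, 2), pool now (3, 1, 5, 6)
  T7: need (3, 1, 2, 4) fits (3, 1, 5, 6); releases (4, 3, 1, 0), pool now (7, 4, 6, 6)
  T5: need (2, 3, 3, 4) fits (7, 4, 6, 6); releases (3, 1, 3, 3), pool now (10, 5, 9, 9)
  T4: need (7, 4, 7, 2) fits (10, 5, 9, 9); releases (0, 2, 1, 2), pool now (10, 7, 10, 11)
  T1: need (3, 7, 2, 2) fits (10, 7, 10, 11); releases (3, 1, 1, 0), pool now (13, 8, 11, 11)
  T8: need (5, 6, 5, 3) fits (13, 8, 11, 11); releases (2, 1, 0, 0), pool now (15, 9, 11, 11)


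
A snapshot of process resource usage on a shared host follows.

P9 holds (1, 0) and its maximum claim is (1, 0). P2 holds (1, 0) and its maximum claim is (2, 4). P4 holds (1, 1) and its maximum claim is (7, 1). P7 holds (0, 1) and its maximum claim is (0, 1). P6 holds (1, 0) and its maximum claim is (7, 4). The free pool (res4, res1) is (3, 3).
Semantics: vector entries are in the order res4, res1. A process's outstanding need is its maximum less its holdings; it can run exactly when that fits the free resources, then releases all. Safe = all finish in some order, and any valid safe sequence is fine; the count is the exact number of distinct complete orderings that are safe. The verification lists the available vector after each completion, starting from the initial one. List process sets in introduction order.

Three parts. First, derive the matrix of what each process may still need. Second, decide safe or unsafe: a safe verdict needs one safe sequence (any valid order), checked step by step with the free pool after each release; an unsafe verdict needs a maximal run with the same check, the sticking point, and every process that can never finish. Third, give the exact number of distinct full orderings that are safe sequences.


(1) Outstanding need per process (order res4, res1):
  P9: (0, 0)
  P2: (1, 4)
  P4: (6, 0)
  P7: (0, 0)
  P6: (6, 4)
(2) UNSAFE.
Key observation: no order helps: past P7, P2, P9, the free pool tops out at (5, 4), below what each blocked process needs in res4.
The run P7, P2, P9 cannot be extended any further. Verifying each step:
  pool = (3, 3)
  P7 needs (0, 0) <= (3, 3) -> finishes; pool += (0, 1) = (3, 4)
  P2 needs (1, 4) <= (3, 4) -> finishes; pool += (1, 0) = (4, 4)
  P9 needs (0, 0) <= (4, 4) -> finishes; pool += (1, 0) = (5, 4)
  blocked: P4 wants (6, 0), pool (5, 4) — not enough res4
  blocked: P6 wants (6, 4), pool (5, 4) — not enough res4
Permanently blocked: P4 and P6.
(3) Exactly 0 of the possible complete orderings are safe sequences.


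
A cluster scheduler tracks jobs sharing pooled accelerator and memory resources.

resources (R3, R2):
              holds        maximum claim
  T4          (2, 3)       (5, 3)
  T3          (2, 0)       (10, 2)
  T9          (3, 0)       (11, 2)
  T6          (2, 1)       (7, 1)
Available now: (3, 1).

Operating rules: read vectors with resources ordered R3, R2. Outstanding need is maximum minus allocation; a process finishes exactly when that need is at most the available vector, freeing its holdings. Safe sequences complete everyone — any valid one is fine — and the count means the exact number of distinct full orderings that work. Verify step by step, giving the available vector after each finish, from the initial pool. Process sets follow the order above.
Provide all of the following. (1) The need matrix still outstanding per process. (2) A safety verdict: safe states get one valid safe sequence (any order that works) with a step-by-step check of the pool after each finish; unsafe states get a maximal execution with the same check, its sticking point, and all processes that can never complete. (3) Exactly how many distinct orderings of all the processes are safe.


(1) Remaining need (order R3, R2):
  T4: (3, 0)
  T3: (8, 2)
  T9: (8, 2)
  T6: (5, 0)
(2) UNSAFE.
Key observation: the wall is R3: completing T4, T6 brings the pool only to (7, 5), and all the rest need more.
A maximal execution: T4, T6 — then nothing else fits. Walking it through:
  pool = (3, 1)
  T4 needs (3, 0) <= (3, 1) -> finishes; pool += (2, 3) = (5, 4)
  T6 needs (5, 0) <= (5, 4) -> finishes; pool += (2, 1) = (7, 5)
  T3 cannot run: need (8, 2) vs free (7, 5) (insufficient R3)
  T9 cannot run: need (8, 2) vs free (7, 5) (insufficient R3)
Permanently blocked: T3 and T9.
(3) The exact count: 0 of the possible complete orderings are safe sequences.


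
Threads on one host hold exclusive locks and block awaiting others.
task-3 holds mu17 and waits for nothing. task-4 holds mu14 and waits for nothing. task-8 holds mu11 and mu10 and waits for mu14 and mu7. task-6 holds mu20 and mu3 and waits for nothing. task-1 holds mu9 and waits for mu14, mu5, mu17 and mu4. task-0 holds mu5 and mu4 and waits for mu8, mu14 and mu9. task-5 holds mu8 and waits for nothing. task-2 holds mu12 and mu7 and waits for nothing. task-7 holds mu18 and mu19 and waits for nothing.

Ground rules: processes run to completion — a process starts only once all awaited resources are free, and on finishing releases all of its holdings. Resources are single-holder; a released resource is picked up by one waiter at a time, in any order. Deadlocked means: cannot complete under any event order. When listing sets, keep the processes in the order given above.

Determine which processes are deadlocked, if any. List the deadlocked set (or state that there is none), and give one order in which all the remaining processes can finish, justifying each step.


The deadlocked set is task-1 and task-0.
Key observation: the loop task-1 -> task-0 -> task-1 blocks itself forever; no other process is dragged down with it.
A valid finishing order for the others: task-2, task-5, task-3, task-6, task-7, task-4, task-8.
Walking it through:
  task-2 waits on nothing -> runs at once and releases mu12 and mu7
  task-5 waits on nothing -> runs at once and releases mu8
  task-3 waits on nothing -> runs at once and releases mu17
  task-6 waits on nothing -> runs at once and releases mu20 and mu3
  task-7 waits on nothing -> runs at once and releases mu18 and mu19
  task-4 waits on nothing -> runs at once and releases mu14
  task-8: everything it awaited (mu14 and mu7) is free; runs, freeing mu11 and mu10


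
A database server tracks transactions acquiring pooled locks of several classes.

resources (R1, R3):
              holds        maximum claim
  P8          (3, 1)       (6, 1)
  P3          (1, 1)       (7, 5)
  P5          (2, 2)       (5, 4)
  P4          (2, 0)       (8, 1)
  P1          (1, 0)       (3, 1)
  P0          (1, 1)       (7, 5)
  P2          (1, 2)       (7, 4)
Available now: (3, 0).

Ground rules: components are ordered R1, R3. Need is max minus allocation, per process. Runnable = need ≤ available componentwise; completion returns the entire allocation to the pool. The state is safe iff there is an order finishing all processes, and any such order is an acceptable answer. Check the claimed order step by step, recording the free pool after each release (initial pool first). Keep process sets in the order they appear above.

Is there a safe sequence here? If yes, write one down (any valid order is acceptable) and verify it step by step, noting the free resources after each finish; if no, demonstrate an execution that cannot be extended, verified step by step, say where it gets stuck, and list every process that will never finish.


UNSAFE.
Key observation: even finishing P8, P4, P1 leaves just (9, 1) free — too little R3 for any of the remaining processes.
Going as far as possible: P8, P4, P1; after that, nothing fits. Step-by-step check:
  pool = (3, 0)
  run P8 (needs (3, 0), free (3, 0)); after release of (3, 1) the pool is (6, 1)
  run P4 (needs (6, 1), free (6, 1)); after release of (2, 0) the pool is (8, 1)
  run P1 (needs (2, 1), free (8, 1)); after release of (1, 0) the pool is (9, 1)
  P3 still needs (6, 4) but only (9, 1) is free — short on R3
  P5 still needs (3, 2) but only (9, 1) is free — short on R3
  P0 still needs (6, 4) but only (9, 1) is free — short on R3
  P2 still needs (6, 2) but only (9, 1) is free — short on R3
Never able to finish: P3, P5, P0 and P2.


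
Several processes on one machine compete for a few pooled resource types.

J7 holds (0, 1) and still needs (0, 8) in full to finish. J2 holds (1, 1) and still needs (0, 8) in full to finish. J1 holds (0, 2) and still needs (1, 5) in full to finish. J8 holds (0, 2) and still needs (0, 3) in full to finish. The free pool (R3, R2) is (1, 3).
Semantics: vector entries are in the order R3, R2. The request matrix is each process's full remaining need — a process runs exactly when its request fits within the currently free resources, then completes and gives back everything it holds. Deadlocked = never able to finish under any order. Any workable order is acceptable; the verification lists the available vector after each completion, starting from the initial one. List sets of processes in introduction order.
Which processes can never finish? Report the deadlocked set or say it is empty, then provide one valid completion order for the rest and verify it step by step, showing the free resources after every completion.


Deadlocked: J7 and J2.
Key observation: once J8, J1 finish, the pool peaks at (1, 7) — and every remaining process still needs more R2 than that.
A valid finishing order for the others: J8, J1. Verifying each step:
  pool = (1, 3)
  J8: need (0, 3) fits (1, 3); releases (0, 2), pool now (1, 5)
  J1: need (1, 5) fits (1, 5); releases (0, 2), pool now (1, 7)
The blocked processes can never fit:
  J7 still needs (0, 8) but only (1, 7) is free — short on R2
  J2 still needs (0, 8) but only (1, 7) is free — short on R2
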